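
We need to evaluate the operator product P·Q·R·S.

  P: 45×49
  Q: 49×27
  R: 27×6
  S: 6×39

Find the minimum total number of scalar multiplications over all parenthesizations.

Adjacent pairs: PQ = 45·49·27 = 59535; QR = 49·27·6 = 7938; RS = 27·6·39 = 6318.
Length 3: P..R: k=1: 0+7938+45·49·6=21168; k=2: 59535+0+45·27·6=66825 → min 21168 | Q..S: k=2: 0+6318+49·27·39=57915; k=3: 7938+0+49·6·39=19404 → min 19404.
Length 4: P..S: k=1: 0+19404+45·49·39=105399; k=2: 59535+6318+45·27·39=113238; k=3: 21168+0+45·6·39=31698 → min 31698.
Optimal order: ((P·(Q·R))·S) with cost 31698.

31698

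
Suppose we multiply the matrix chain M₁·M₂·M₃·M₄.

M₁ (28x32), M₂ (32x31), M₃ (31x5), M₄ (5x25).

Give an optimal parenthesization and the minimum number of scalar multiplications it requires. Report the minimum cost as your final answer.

Adjacent pairs: M₁M₂ = 28·32·31 = 27776; M₂M₃ = 32·31·5 = 4960; M₃M₄ = 31·5·25 = 3875.
Length 3: M₁..M₃: k=1: 0+4960+28·32·5=9440; k=2: 27776+0+28·31·5=32116 → min 9440 | M₂..M₄: k=2: 0+3875+32·31·25=28675; k=3: 4960+0+32·5·25=8960 → min 8960.
Length 4: M₁..M₄: k=1: 0+8960+28·32·25=31360; k=2: 27776+3875+28·31·25=53351; k=3: 9440+0+28·5·25=12940 → min 12940.
Optimal parenthesization: ((M₁·(M₂·M₃))·M₄) with cost 12940.

12940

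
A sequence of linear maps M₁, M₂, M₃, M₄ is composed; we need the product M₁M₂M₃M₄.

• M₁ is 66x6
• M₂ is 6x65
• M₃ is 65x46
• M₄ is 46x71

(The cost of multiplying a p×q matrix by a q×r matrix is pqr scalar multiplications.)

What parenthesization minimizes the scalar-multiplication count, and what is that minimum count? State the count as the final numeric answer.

Adjacent pairs: M₁M₂ = 66·6·65 = 25740; M₂M₃ = 6·65·46 = 17940; M₃M₄ = 65·46·71 = 212290.
Length 3: M₁..M₃: k=1: 0+17940+66·6·46=36156; k=2: 25740+0+66·65·46=223080 → min 36156 | M₂..M₄: k=2: 0+212290+6·65·71=239980; k=3: 17940+0+6·46·71=37536 → min 37536.
Length 4: M₁..M₄: k=1: 0+37536+66·6·71=65652; k=2: 25740+212290+66·65·71=542620; k=3: 36156+0+66·46·71=251712 → min 65652.
Optimal parenthesization: (M₁((M₂M₃)M₄)) with cost 65652.

65652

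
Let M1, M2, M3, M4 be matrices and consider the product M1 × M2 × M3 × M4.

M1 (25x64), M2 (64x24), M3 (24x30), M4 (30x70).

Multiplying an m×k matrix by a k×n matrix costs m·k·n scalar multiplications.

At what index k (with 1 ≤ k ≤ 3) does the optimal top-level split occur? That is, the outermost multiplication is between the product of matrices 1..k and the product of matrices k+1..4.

Adjacent pairs: M1M2 = 25·64·24 = 38400; M2M3 = 64·24·30 = 46080; M3M4 = 24·30·70 = 50400.
Length 3: M1..M3: k=1: 0+46080+25·64·30=94080; k=2: 38400+0+25·24·30=56400 → min 56400 | M2..M4: k=2: 0+50400+64·24·70=157920; k=3: 46080+0+64·30·70=180480 → min 157920.
Top-level splits: k=1: (M1..M1)·(M2..M4) → 0+157920+25·64·70 = 269920; k=2: (M1..M2)·(M3..M4) → 38400+50400+25·24·70 = 130800; k=3: (M1..M3)·(M4..M4) → 56400+0+25·30·70 = 108900.
Best split is after M3, i.e. k = 3.

3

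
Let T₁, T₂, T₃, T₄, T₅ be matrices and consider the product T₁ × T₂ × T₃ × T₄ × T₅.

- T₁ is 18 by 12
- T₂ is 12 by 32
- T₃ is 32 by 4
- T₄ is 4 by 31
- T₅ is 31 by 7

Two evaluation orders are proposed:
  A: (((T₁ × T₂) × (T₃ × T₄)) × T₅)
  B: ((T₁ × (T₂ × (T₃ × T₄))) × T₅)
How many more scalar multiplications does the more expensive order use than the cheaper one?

Order A = (((T₁ × T₂) × (T₃ × T₄)) × T₅): (T₁ × T₂): 18×12 by 12×32 → 18×32, cost 18·12·32 = 6912; (T₃ × T₄): 32×4 by 4×31 → 32×31, cost 32·4·31 = 3968; ((T₁ × T₂) × (T₃ × T₄)): 18×32 by 32×31 → 18×31, cost 18·32·31 = 17856; cumulative 28736; (((T₁ × T₂) × (T₃ × T₄)) × T₅): 18×31 by 31×7 → 18×7, cost 18·31·7 = 3906; cumulative 32642. Total 32642.
Order B = ((T₁ × (T₂ × (T₃ × T₄))) × T₅): (T₃ × T₄): 32×4 by 4×31 → 32×31, cost 32·4·31 = 3968; (T₂ × (T₃ × T₄)): 12×32 by 32×31 → 12×31, cost 12·32·31 = 11904; cumulative 15872; (T₁ × (T₂ × (T₃ × T₄))): 18×12 by 12×31 → 18×31, cost 18·12·31 = 6696; cumulative 22568; ((T₁ × (T₂ × (T₃ × T₄))) × T₅): 18×31 by 31×7 → 18×7, cost 18·31·7 = 3906; cumulative 26474. Total 26474.
Difference: |32642 − 26474| = 6168.

6168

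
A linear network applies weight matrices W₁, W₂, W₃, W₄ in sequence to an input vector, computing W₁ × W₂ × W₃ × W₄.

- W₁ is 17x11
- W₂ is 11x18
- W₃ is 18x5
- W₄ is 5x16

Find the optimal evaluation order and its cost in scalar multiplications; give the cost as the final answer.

Adjacent pairs: W₁W₂ = 17·11·18 = 3366; W₂W₃ = 11·18·5 = 990; W₃W₄ = 18·5·16 = 1440.
Length 3: W₁..W₃: k=1: 0+990+17·11·5=1925; k=2: 3366+0+17·18·5=4896 → min 1925 | W₂..W₄: k=2: 0+1440+11·18·16=4608; k=3: 990+0+11·5·16=1870 → min 1870.
Length 4: W₁..W₄: k=1: 0+1870+17·11·16=4862; k=2: 3366+1440+17·18·16=9702; k=3: 1925+0+17·5·16=3285 → min 3285.
Optimal parenthesization: ((W₁ × (W₂ × W₃)) × W₄) with cost 3285.

3285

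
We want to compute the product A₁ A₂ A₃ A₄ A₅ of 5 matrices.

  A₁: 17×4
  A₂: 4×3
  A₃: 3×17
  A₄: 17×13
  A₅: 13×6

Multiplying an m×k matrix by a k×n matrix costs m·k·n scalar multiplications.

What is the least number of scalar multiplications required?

1377

Adjacent pairs: A₁A₂ = 17·4·3 = 204; A₂A₃ = 4·3·17 = 204; A₃A₄ = 3·17·13 = 663; A₄A₅ = 17·13·6 = 1326.
Length 3: A₁..A₃: k=1: 0+204+17·4·17=1360; k=2: 204+0+17·3·17=1071 → min 1071 | A₂..A₄: k=2: 0+663+4·3·13=819; k=3: 204+0+4·17·13=1088 → min 819 | A₃..A₅: k=3: 0+1326+3·17·6=1632; k=4: 663+0+3·13·6=897 → min 897.
Length 4: A₁..A₄: k=1: 0+819+17·4·13=1703; k=2: 204+663+17·3·13=1530; k=3: 1071+0+17·17·13=4828 → min 1530 | A₂..A₅: k=2: 0+897+4·3·6=969; k=3: 204+1326+4·17·6=1938; k=4: 819+0+4·13·6=1131 → min 969.
Length 5: A₁..A₅: k=1: 0+969+17·4·6=1377; k=2: 204+897+17·3·6=1407; k=3: 1071+1326+17·17·6=4131; k=4: 1530+0+17·13·6=2856 → min 1377.
Optimal order: (A₁ (A₂ ((A₃ A₄) A₅))) with cost 1377.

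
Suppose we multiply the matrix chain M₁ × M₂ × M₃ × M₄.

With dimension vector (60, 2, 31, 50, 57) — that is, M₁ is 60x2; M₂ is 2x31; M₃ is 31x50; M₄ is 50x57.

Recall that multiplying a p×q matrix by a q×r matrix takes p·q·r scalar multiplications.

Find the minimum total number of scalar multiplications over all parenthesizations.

15640

Adjacent pairs: M₁M₂ = 60·2·31 = 3720; M₂M₃ = 2·31·50 = 3100; M₃M₄ = 31·50·57 = 88350.
Length 3: M₁..M₃: k=1: 0+3100+60·2·50=9100; k=2: 3720+0+60·31·50=96720 → min 9100 | M₂..M₄: k=2: 0+88350+2·31·57=91884; k=3: 3100+0+2·50·57=8800 → min 8800.
Length 4: M₁..M₄: k=1: 0+8800+60·2·57=15640; k=2: 3720+88350+60·31·57=198090; k=3: 9100+0+60·50·57=180100 → min 15640.
Optimal order: (M₁ × ((M₂ × M₃) × M₄)) with cost 15640.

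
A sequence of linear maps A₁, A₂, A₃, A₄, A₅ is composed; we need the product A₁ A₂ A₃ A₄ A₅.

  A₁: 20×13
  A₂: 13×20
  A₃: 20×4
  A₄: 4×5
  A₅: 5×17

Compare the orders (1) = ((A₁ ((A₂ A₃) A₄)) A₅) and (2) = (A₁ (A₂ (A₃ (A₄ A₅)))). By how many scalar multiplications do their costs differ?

Order (1) = ((A₁ ((A₂ A₃) A₄)) A₅): (A₂ A₃): 13×20 by 20×4 → 13×4, cost 13·20·4 = 1040; ((A₂ A₃) A₄): 13×4 by 4×5 → 13×5, cost 13·4·5 = 260; cumulative 1300; (A₁ ((A₂ A₃) A₄)): 20×13 by 13×5 → 20×5, cost 20·13·5 = 1300; cumulative 2600; ((A₁ ((A₂ A₃) A₄)) A₅): 20×5 by 5×17 → 20×17, cost 20·5·17 = 1700; cumulative 4300. Total 4300.
Order (2) = (A₁ (A₂ (A₃ (A₄ A₅)))): (A₄ A₅): 4×5 by 5×17 → 4×17, cost 4·5·17 = 340; (A₃ (A₄ A₅)): 20×4 by 4×17 → 20×17, cost 20·4·17 = 1360; cumulative 1700; (A₂ (A₃ (A₄ A₅))): 13×20 by 20×17 → 13×17, cost 13·20·17 = 4420; cumulative 6120; (A₁ (A₂ (A₃ (A₄ A₅)))): 20×13 by 13×17 → 20×17, cost 20·13·17 = 4420; cumulative 10540. Total 10540.
Difference: |4300 − 10540| = 6240.

6240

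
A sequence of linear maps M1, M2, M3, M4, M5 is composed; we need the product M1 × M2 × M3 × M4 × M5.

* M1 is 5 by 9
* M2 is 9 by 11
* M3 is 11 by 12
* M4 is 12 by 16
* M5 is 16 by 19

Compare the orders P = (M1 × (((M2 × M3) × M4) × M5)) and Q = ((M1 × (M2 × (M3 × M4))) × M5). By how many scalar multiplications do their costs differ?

Order P = (M1 × (((M2 × M3) × M4) × M5)): (M2 × M3): 9×11 by 11×12 → 9×12, cost 9·11·12 = 1188; ((M2 × M3) × M4): 9×12 by 12×16 → 9×16, cost 9·12·16 = 1728; cumulative 2916; (((M2 × M3) × M4) × M5): 9×16 by 16×19 → 9×19, cost 9·16·19 = 2736; cumulative 5652; (M1 × (((M2 × M3) × M4) × M5)): 5×9 by 9×19 → 5×19, cost 5·9·19 = 855; cumulative 6507. Total 6507.
Order Q = ((M1 × (M2 × (M3 × M4))) × M5): (M3 × M4): 11×12 by 12×16 → 11×16, cost 11·12·16 = 2112; (M2 × (M3 × M4)): 9×11 by 11×16 → 9×16, cost 9·11·16 = 1584; cumulative 3696; (M1 × (M2 × (M3 × M4))): 5×9 by 9×16 → 5×16, cost 5·9·16 = 720; cumulative 4416; ((M1 × (M2 × (M3 × M4))) × M5): 5×16 by 16×19 → 5×19, cost 5·16·19 = 1520; cumulative 5936. Total 5936.
Difference: |6507 − 5936| = 571.

571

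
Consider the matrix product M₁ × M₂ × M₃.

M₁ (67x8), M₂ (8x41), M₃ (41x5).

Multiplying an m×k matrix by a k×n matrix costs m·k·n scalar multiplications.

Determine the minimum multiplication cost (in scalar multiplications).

Order (M₁ × (M₂ × M₃)): (M₂ × M₃): 8×41 by 41×5 → 8×5, cost 8·41·5 = 1640; (M₁ × (M₂ × M₃)): 67×8 by 8×5 → 67×5, cost 67·8·5 = 2680; cumulative 4320. Total 4320.
Order ((M₁ × M₂) × M₃): (M₁ × M₂): 67×8 by 8×41 → 67×41, cost 67·8·41 = 21976; ((M₁ × M₂) × M₃): 67×41 by 41×5 → 67×5, cost 67·41·5 = 13735; cumulative 35711. Total 35711.
Minimum: 4320.

4320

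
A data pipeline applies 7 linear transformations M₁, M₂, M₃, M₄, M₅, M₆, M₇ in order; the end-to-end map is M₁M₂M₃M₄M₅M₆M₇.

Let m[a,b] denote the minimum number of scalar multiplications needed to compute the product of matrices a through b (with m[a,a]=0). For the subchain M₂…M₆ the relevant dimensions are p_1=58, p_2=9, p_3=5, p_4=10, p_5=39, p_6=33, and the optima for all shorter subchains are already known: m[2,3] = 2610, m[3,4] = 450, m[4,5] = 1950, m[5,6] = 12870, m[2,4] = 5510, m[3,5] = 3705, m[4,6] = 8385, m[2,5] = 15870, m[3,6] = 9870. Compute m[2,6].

20565

m[2,6] = min over k∈[2,5] of m[2,k]+m[k+1,6]+p_{1}·p_k·p_{6}.
k=2: 0 + 9870 + 58·9·33 = 27096; k=3: 2610 + 8385 + 58·5·33 = 20565; k=4: 5510 + 12870 + 58·10·33 = 37520; k=5: 15870 + 0 + 58·39·33 = 90516.
Minimum: 20565 at k=3.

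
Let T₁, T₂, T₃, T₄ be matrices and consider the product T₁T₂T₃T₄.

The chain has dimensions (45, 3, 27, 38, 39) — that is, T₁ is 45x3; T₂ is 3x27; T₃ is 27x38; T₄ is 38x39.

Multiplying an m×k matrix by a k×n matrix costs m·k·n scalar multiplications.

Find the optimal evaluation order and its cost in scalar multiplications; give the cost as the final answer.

Adjacent pairs: T₁T₂ = 45·3·27 = 3645; T₂T₃ = 3·27·38 = 3078; T₃T₄ = 27·38·39 = 40014.
Length 3: T₁..T₃: k=1: 0+3078+45·3·38=8208; k=2: 3645+0+45·27·38=49815 → min 8208 | T₂..T₄: k=2: 0+40014+3·27·39=43173; k=3: 3078+0+3·38·39=7524 → min 7524.
Length 4: T₁..T₄: k=1: 0+7524+45·3·39=12789; k=2: 3645+40014+45·27·39=91044; k=3: 8208+0+45·38·39=74898 → min 12789.
Optimal parenthesization: (T₁((T₂T₃)T₄)) with cost 12789.

12789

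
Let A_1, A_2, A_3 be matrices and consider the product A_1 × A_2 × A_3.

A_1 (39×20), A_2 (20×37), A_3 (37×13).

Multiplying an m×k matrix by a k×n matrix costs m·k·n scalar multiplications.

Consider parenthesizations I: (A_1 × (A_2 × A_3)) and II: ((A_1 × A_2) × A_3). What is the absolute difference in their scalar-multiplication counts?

Order I = (A_1 × (A_2 × A_3)): (A_2 × A_3): 20×37 by 37×13 → 20×13, cost 20·37·13 = 9620; (A_1 × (A_2 × A_3)): 39×20 by 20×13 → 39×13, cost 39·20·13 = 10140; cumulative 19760. Total 19760.
Order II = ((A_1 × A_2) × A_3): (A_1 × A_2): 39×20 by 20×37 → 39×37, cost 39·20·37 = 28860; ((A_1 × A_2) × A_3): 39×37 by 37×13 → 39×13, cost 39·37·13 = 18759; cumulative 47619. Total 47619.
Difference: |19760 − 47619| = 27859.

27859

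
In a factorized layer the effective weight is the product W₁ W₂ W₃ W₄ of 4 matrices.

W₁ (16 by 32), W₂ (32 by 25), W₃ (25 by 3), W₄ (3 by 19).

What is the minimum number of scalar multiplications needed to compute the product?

Adjacent pairs: W₁W₂ = 16·32·25 = 12800; W₂W₃ = 32·25·3 = 2400; W₃W₄ = 25·3·19 = 1425.
Length 3: W₁..W₃: k=1: 0+2400+16·32·3=3936; k=2: 12800+0+16·25·3=14000 → min 3936 | W₂..W₄: k=2: 0+1425+32·25·19=16625; k=3: 2400+0+32·3·19=4224 → min 4224.
Length 4: W₁..W₄: k=1: 0+4224+16·32·19=13952; k=2: 12800+1425+16·25·19=21825; k=3: 3936+0+16·3·19=4848 → min 4848.
Optimal order: ((W₁ (W₂ W₃)) W₄) with cost 4848.

4848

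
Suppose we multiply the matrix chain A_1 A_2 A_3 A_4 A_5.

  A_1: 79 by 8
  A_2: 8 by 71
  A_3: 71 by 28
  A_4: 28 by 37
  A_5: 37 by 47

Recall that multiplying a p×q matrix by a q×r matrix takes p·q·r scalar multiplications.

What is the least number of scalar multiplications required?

67808

Adjacent pairs: A_1A_2 = 79·8·71 = 44872; A_2A_3 = 8·71·28 = 15904; A_3A_4 = 71·28·37 = 73556; A_4A_5 = 28·37·47 = 48692.
Length 3: A_1..A_3: k=1: 0+15904+79·8·28=33600; k=2: 44872+0+79·71·28=201924 → min 33600 | A_2..A_4: k=2: 0+73556+8·71·37=94572; k=3: 15904+0+8·28·37=24192 → min 24192 | A_3..A_5: k=3: 0+48692+71·28·47=142128; k=4: 73556+0+71·37·47=197025 → min 142128.
Length 4: A_1..A_4: k=1: 0+24192+79·8·37=47576; k=2: 44872+73556+79·71·37=325961; k=3: 33600+0+79·28·37=115444 → min 47576 | A_2..A_5: k=2: 0+142128+8·71·47=168824; k=3: 15904+48692+8·28·47=75124; k=4: 24192+0+8·37·47=38104 → min 38104.
Length 5: A_1..A_5: k=1: 0+38104+79·8·47=67808; k=2: 44872+142128+79·71·47=450623; k=3: 33600+48692+79·28·47=186256; k=4: 47576+0+79·37·47=184957 → min 67808.
Optimal order: (A_1 (((A_2 A_3) A_4) A_5)) with cost 67808.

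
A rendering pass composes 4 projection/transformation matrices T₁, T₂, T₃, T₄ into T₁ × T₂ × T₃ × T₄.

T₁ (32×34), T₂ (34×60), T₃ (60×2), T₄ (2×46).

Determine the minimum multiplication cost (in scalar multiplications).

Adjacent pairs: T₁T₂ = 32·34·60 = 65280; T₂T₃ = 34·60·2 = 4080; T₃T₄ = 60·2·46 = 5520.
Length 3: T₁..T₃: k=1: 0+4080+32·34·2=6256; k=2: 65280+0+32·60·2=69120 → min 6256 | T₂..T₄: k=2: 0+5520+34·60·46=99360; k=3: 4080+0+34·2·46=7208 → min 7208.
Length 4: T₁..T₄: k=1: 0+7208+32·34·46=57256; k=2: 65280+5520+32·60·46=159120; k=3: 6256+0+32·2·46=9200 → min 9200.
Optimal order: ((T₁ × (T₂ × T₃)) × T₄) with cost 9200.

9200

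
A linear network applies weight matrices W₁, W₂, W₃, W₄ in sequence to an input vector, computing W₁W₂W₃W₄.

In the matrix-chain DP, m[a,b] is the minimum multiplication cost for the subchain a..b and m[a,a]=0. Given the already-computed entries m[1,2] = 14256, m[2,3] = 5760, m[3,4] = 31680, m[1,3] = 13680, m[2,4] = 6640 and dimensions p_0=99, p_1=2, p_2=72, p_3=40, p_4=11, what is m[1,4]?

m[1,4] = min over k∈[1,3] of m[1,k]+m[k+1,4]+p_{0}·p_k·p_{4}.
k=1: 0 + 6640 + 99·2·11 = 8818; k=2: 14256 + 31680 + 99·72·11 = 124344; k=3: 13680 + 0 + 99·40·11 = 57240.
Minimum: 8818 at k=1.

8818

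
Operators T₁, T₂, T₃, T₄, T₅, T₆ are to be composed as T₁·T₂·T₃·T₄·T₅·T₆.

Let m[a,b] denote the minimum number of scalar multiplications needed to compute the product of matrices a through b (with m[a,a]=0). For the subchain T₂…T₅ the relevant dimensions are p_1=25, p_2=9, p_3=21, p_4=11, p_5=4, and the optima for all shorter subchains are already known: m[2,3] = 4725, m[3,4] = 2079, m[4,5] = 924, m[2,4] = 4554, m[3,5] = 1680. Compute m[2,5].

m[2,5] = min over k∈[2,4] of m[2,k]+m[k+1,5]+p_{1}·p_k·p_{5}.
k=2: 0 + 1680 + 25·9·4 = 2580; k=3: 4725 + 924 + 25·21·4 = 7749; k=4: 4554 + 0 + 25·11·4 = 5654.
Minimum: 2580 at k=2.

2580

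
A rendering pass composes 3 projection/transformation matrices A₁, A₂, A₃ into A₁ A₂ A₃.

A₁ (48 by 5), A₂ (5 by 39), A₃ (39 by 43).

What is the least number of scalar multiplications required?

Order (A₁ (A₂ A₃)): (A₂ A₃): 5×39 by 39×43 → 5×43, cost 5·39·43 = 8385; (A₁ (A₂ A₃)): 48×5 by 5×43 → 48×43, cost 48·5·43 = 10320; cumulative 18705. Total 18705.
Order ((A₁ A₂) A₃): (A₁ A₂): 48×5 by 5×39 → 48×39, cost 48·5·39 = 9360; ((A₁ A₂) A₃): 48×39 by 39×43 → 48×43, cost 48·39·43 = 80496; cumulative 89856. Total 89856.
Minimum: 18705.

18705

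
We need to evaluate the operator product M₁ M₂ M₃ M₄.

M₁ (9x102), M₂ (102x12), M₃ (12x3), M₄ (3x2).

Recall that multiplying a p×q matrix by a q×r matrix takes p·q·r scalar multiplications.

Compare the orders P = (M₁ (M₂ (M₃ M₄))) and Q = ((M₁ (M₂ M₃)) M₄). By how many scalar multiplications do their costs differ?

2124

Order P = (M₁ (M₂ (M₃ M₄))): (M₃ M₄): 12×3 by 3×2 → 12×2, cost 12·3·2 = 72; (M₂ (M₃ M₄)): 102×12 by 12×2 → 102×2, cost 102·12·2 = 2448; cumulative 2520; (M₁ (M₂ (M₃ M₄))): 9×102 by 102×2 → 9×2, cost 9·102·2 = 1836; cumulative 4356. Total 4356.
Order Q = ((M₁ (M₂ M₃)) M₄): (M₂ M₃): 102×12 by 12×3 → 102×3, cost 102·12·3 = 3672; (M₁ (M₂ M₃)): 9×102 by 102×3 → 9×3, cost 9·102·3 = 2754; cumulative 6426; ((M₁ (M₂ M₃)) M₄): 9×3 by 3×2 → 9×2, cost 9·3·2 = 54; cumulative 6480. Total 6480.
Difference: |4356 − 6480| = 2124.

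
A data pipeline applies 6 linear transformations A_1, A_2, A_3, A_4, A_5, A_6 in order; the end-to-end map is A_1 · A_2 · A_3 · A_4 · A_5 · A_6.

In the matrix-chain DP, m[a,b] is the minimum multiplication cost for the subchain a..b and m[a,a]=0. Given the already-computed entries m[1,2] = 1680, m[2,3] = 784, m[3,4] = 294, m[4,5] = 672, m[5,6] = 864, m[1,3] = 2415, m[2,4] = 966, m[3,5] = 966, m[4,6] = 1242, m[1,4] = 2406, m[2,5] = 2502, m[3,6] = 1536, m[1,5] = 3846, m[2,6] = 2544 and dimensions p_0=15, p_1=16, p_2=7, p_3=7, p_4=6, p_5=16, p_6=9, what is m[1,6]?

m[1,6] = min over k∈[1,5] of m[1,k]+m[k+1,6]+p_{0}·p_k·p_{6}.
k=1: 0 + 2544 + 15·16·9 = 4704; k=2: 1680 + 1536 + 15·7·9 = 4161; k=3: 2415 + 1242 + 15·7·9 = 4602; k=4: 2406 + 864 + 15·6·9 = 4080; k=5: 3846 + 0 + 15·16·9 = 6006.
Minimum: 4080 at k=4.

4080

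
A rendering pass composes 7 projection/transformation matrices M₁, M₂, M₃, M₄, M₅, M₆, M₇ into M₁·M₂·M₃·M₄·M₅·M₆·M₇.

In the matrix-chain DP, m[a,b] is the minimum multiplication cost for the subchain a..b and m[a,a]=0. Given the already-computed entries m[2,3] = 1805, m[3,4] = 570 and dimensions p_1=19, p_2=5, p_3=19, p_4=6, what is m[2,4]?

1140

m[2,4] = min over k∈[2,3] of m[2,k]+m[k+1,4]+p_{1}·p_k·p_{4}.
k=2: 0 + 570 + 19·5·6 = 1140; k=3: 1805 + 0 + 19·19·6 = 3971.
Minimum: 1140 at k=2.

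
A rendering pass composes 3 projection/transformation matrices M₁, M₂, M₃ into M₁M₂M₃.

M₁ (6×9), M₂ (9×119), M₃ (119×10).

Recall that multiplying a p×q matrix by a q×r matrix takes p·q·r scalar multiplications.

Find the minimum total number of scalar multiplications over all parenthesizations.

Order (M₁(M₂M₃)): (M₂M₃): 9×119 by 119×10 → 9×10, cost 9·119·10 = 10710; (M₁(M₂M₃)): 6×9 by 9×10 → 6×10, cost 6·9·10 = 540; cumulative 11250. Total 11250.
Order ((M₁M₂)M₃): (M₁M₂): 6×9 by 9×119 → 6×119, cost 6·9·119 = 6426; ((M₁M₂)M₃): 6×119 by 119×10 → 6×10, cost 6·119·10 = 7140; cumulative 13566. Total 13566.
Minimum: 11250.

11250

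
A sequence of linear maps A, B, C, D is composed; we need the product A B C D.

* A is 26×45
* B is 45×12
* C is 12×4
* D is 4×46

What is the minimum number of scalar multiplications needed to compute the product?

Adjacent pairs: AB = 26·45·12 = 14040; BC = 45·12·4 = 2160; CD = 12·4·46 = 2208.
Length 3: A..C: k=1: 0+2160+26·45·4=6840; k=2: 14040+0+26·12·4=15288 → min 6840 | B..D: k=2: 0+2208+45·12·46=27048; k=3: 2160+0+45·4·46=10440 → min 10440.
Length 4: A..D: k=1: 0+10440+26·45·46=64260; k=2: 14040+2208+26·12·46=30600; k=3: 6840+0+26·4·46=11624 → min 11624.
Optimal order: ((A (B C)) D) with cost 11624.

11624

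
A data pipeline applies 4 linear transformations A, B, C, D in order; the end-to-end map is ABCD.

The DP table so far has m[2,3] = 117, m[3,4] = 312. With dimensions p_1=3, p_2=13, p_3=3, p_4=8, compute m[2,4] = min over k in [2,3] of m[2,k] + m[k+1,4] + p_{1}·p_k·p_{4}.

189

m[2,4] = min over k∈[2,3] of m[2,k]+m[k+1,4]+p_{1}·p_k·p_{4}.
k=2: 0 + 312 + 3·13·8 = 624; k=3: 117 + 0 + 3·3·8 = 189.
Minimum: 189 at k=3.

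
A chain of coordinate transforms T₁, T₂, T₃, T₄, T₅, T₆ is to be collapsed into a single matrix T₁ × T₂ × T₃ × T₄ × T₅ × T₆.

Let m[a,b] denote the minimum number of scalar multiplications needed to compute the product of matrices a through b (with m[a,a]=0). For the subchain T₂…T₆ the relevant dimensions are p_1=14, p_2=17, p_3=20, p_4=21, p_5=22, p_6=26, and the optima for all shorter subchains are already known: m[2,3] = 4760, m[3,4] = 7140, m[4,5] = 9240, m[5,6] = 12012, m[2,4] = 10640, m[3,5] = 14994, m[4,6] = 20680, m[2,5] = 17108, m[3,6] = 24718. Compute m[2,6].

25116

m[2,6] = min over k∈[2,5] of m[2,k]+m[k+1,6]+p_{1}·p_k·p_{6}.
k=2: 0 + 24718 + 14·17·26 = 30906; k=3: 4760 + 20680 + 14·20·26 = 32720; k=4: 10640 + 12012 + 14·21·26 = 30296; k=5: 17108 + 0 + 14·22·26 = 25116.
Minimum: 25116 at k=5.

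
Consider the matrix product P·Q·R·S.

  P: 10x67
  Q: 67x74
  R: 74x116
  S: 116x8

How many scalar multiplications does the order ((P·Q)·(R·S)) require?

124172

(P·Q): 10×67 by 67×74 → 10×74, cost 10·67·74 = 49580
(R·S): 74×116 by 116×8 → 74×8, cost 74·116·8 = 68672
((P·Q)·(R·S)): 10×74 by 74×8 → 10×8, cost 10·74·8 = 5920; cumulative 124172
Total: 124172 scalar multiplications.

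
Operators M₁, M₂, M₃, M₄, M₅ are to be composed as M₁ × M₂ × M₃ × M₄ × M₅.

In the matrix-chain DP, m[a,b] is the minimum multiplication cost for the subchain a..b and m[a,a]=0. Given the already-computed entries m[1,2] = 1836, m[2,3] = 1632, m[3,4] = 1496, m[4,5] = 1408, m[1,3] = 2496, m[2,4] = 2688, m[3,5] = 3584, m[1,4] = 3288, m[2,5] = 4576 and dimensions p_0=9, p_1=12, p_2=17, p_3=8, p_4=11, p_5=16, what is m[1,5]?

m[1,5] = min over k∈[1,4] of m[1,k]+m[k+1,5]+p_{0}·p_k·p_{5}.
k=1: 0 + 4576 + 9·12·16 = 6304; k=2: 1836 + 3584 + 9·17·16 = 7868; k=3: 2496 + 1408 + 9·8·16 = 5056; k=4: 3288 + 0 + 9·11·16 = 4872.
Minimum: 4872 at k=4.

4872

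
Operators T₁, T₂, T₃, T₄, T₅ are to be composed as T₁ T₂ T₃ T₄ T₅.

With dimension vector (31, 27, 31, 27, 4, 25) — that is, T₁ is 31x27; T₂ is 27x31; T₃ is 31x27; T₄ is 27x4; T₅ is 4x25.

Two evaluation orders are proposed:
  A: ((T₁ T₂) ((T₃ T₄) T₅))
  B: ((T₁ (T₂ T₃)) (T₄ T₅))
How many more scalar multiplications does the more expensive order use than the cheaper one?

Order A = ((T₁ T₂) ((T₃ T₄) T₅)): (T₁ T₂): 31×27 by 27×31 → 31×31, cost 31·27·31 = 25947; (T₃ T₄): 31×27 by 27×4 → 31×4, cost 31·27·4 = 3348; ((T₃ T₄) T₅): 31×4 by 4×25 → 31×25, cost 31·4·25 = 3100; cumulative 6448; ((T₁ T₂) ((T₃ T₄) T₅)): 31×31 by 31×25 → 31×25, cost 31·31·25 = 24025; cumulative 56420. Total 56420.
Order B = ((T₁ (T₂ T₃)) (T₄ T₅)): (T₂ T₃): 27×31 by 31×27 → 27×27, cost 27·31·27 = 22599; (T₁ (T₂ T₃)): 31×27 by 27×27 → 31×27, cost 31·27·27 = 22599; cumulative 45198; (T₄ T₅): 27×4 by 4×25 → 27×25, cost 27·4·25 = 2700; ((T₁ (T₂ T₃)) (T₄ T₅)): 31×27 by 27×25 → 31×25, cost 31·27·25 = 20925; cumulative 68823. Total 68823.
Difference: |56420 − 68823| = 12403.

12403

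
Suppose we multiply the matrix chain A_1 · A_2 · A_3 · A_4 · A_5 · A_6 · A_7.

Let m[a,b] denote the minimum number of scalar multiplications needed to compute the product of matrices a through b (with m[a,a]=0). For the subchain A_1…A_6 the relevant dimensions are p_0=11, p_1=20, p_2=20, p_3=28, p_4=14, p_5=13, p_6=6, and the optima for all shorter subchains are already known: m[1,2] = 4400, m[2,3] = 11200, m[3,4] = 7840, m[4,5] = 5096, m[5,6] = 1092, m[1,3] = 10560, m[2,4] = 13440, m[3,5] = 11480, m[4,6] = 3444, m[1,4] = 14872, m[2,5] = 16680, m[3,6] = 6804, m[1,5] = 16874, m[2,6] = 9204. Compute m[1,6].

10524

m[1,6] = min over k∈[1,5] of m[1,k]+m[k+1,6]+p_{0}·p_k·p_{6}.
k=1: 0 + 9204 + 11·20·6 = 10524; k=2: 4400 + 6804 + 11·20·6 = 12524; k=3: 10560 + 3444 + 11·28·6 = 15852; k=4: 14872 + 1092 + 11·14·6 = 16888; k=5: 16874 + 0 + 11·13·6 = 17732.
Minimum: 10524 at k=1.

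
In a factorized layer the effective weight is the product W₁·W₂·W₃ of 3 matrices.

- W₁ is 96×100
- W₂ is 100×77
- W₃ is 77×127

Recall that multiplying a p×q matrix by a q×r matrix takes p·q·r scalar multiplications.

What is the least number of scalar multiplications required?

Order (W₁·(W₂·W₃)): (W₂·W₃): 100×77 by 77×127 → 100×127, cost 100·77·127 = 977900; (W₁·(W₂·W₃)): 96×100 by 100×127 → 96×127, cost 96·100·127 = 1219200; cumulative 2197100. Total 2197100.
Order ((W₁·W₂)·W₃): (W₁·W₂): 96×100 by 100×77 → 96×77, cost 96·100·77 = 739200; ((W₁·W₂)·W₃): 96×77 by 77×127 → 96×127, cost 96·77·127 = 938784; cumulative 1677984. Total 1677984.
Minimum: 1677984.

1677984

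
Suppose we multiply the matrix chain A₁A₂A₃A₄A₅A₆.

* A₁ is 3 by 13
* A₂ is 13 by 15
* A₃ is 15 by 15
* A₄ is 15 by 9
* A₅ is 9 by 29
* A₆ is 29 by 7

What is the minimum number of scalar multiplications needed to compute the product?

Adjacent pairs: A₁A₂ = 3·13·15 = 585; A₂A₃ = 13·15·15 = 2925; A₃A₄ = 15·15·9 = 2025; A₄A₅ = 15·9·29 = 3915; A₅A₆ = 9·29·7 = 1827.
Length 3: A₁..A₃: k=1: 0+2925+3·13·15=3510; k=2: 585+0+3·15·15=1260 → min 1260 | A₂..A₄: k=2: 0+2025+13·15·9=3780; k=3: 2925+0+13·15·9=4680 → min 3780 | A₃..A₅: k=3: 0+3915+15·15·29=10440; k=4: 2025+0+15·9·29=5940 → min 5940 | A₄..A₆: k=4: 0+1827+15·9·7=2772; k=5: 3915+0+15·29·7=6960 → min 2772.
Length 4: A₁..A₄: k=1: 0+3780+3·13·9=4131; k=2: 585+2025+3·15·9=3015; k=3: 1260+0+3·15·9=1665 → min 1665 | A₂..A₅: k=2: 0+5940+13·15·29=11595; k=3: 2925+3915+13·15·29=12495; k=4: 3780+0+13·9·29=7173 → min 7173 | A₃..A₆: k=3: 0+2772+15·15·7=4347; k=4: 2025+1827+15·9·7=4797; k=5: 5940+0+15·29·7=8985 → min 4347.
Length 5: A₁..A₅: k=1: 0+7173+3·13·29=8304; k=2: 585+5940+3·15·29=7830; k=3: 1260+3915+3·15·29=6480; k=4: 1665+0+3·9·29=2448 → min 2448 | A₂..A₆: k=2: 0+4347+13·15·7=5712; k=3: 2925+2772+13·15·7=7062; k=4: 3780+1827+13·9·7=6426; k=5: 7173+0+13·29·7=9812 → min 5712.
Length 6: A₁..A₆: k=1: 0+5712+3·13·7=5985; k=2: 585+4347+3·15·7=5247; k=3: 1260+2772+3·15·7=4347; k=4: 1665+1827+3·9·7=3681; k=5: 2448+0+3·29·7=3057 → min 3057.
Optimal order: (((((A₁A₂)A₃)A₄)A₅)A₆) with cost 3057.

3057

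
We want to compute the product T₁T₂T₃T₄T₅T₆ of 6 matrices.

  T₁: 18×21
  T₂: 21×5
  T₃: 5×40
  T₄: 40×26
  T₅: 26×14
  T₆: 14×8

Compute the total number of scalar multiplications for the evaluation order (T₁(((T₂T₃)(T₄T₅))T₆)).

(T₂T₃): 21×5 by 5×40 → 21×40, cost 21·5·40 = 4200
(T₄T₅): 40×26 by 26×14 → 40×14, cost 40·26·14 = 14560
((T₂T₃)(T₄T₅)): 21×40 by 40×14 → 21×14, cost 21·40·14 = 11760; cumulative 30520
(((T₂T₃)(T₄T₅))T₆): 21×14 by 14×8 → 21×8, cost 21·14·8 = 2352; cumulative 32872
(T₁(((T₂T₃)(T₄T₅))T₆)): 18×21 by 21×8 → 18×8, cost 18·21·8 = 3024; cumulative 35896
Total: 35896 scalar multiplications.

35896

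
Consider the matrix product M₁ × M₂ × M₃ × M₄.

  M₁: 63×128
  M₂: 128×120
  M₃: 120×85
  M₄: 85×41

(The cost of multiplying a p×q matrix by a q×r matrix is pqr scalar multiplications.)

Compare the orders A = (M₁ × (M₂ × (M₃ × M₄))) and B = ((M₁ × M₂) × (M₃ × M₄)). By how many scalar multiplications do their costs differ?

317256

Order A = (M₁ × (M₂ × (M₃ × M₄))): (M₃ × M₄): 120×85 by 85×41 → 120×41, cost 120·85·41 = 418200; (M₂ × (M₃ × M₄)): 128×120 by 120×41 → 128×41, cost 128·120·41 = 629760; cumulative 1047960; (M₁ × (M₂ × (M₃ × M₄))): 63×128 by 128×41 → 63×41, cost 63·128·41 = 330624; cumulative 1378584. Total 1378584.
Order B = ((M₁ × M₂) × (M₃ × M₄)): (M₁ × M₂): 63×128 by 128×120 → 63×120, cost 63·128·120 = 967680; (M₃ × M₄): 120×85 by 85×41 → 120×41, cost 120·85·41 = 418200; ((M₁ × M₂) × (M₃ × M₄)): 63×120 by 120×41 → 63×41, cost 63·120·41 = 309960; cumulative 1695840. Total 1695840.
Difference: |1378584 − 1695840| = 317256.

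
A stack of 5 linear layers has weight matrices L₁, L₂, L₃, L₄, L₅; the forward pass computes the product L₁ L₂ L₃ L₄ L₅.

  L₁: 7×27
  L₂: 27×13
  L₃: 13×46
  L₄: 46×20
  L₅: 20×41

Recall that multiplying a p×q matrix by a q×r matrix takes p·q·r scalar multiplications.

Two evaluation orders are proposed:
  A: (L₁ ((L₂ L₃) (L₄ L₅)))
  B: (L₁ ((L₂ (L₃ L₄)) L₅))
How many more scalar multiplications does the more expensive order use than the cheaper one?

63668

Order A = (L₁ ((L₂ L₃) (L₄ L₅))): (L₂ L₃): 27×13 by 13×46 → 27×46, cost 27·13·46 = 16146; (L₄ L₅): 46×20 by 20×41 → 46×41, cost 46·20·41 = 37720; ((L₂ L₃) (L₄ L₅)): 27×46 by 46×41 → 27×41, cost 27·46·41 = 50922; cumulative 104788; (L₁ ((L₂ L₃) (L₄ L₅))): 7×27 by 27×41 → 7×41, cost 7·27·41 = 7749; cumulative 112537. Total 112537.
Order B = (L₁ ((L₂ (L₃ L₄)) L₅)): (L₃ L₄): 13×46 by 46×20 → 13×20, cost 13·46·20 = 11960; (L₂ (L₃ L₄)): 27×13 by 13×20 → 27×20, cost 27·13·20 = 7020; cumulative 18980; ((L₂ (L₃ L₄)) L₅): 27×20 by 20×41 → 27×41, cost 27·20·41 = 22140; cumulative 41120; (L₁ ((L₂ (L₃ L₄)) L₅)): 7×27 by 27×41 → 7×41, cost 7·27·41 = 7749; cumulative 48869. Total 48869.
Difference: |112537 − 48869| = 63668.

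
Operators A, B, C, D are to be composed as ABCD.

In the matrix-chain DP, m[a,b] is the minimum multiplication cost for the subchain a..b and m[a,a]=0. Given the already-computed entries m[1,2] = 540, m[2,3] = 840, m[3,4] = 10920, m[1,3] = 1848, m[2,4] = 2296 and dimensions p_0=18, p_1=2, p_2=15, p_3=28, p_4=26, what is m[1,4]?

m[1,4] = min over k∈[1,3] of m[1,k]+m[k+1,4]+p_{0}·p_k·p_{4}.
k=1: 0 + 2296 + 18·2·26 = 3232; k=2: 540 + 10920 + 18·15·26 = 18480; k=3: 1848 + 0 + 18·28·26 = 14952.
Minimum: 3232 at k=1.

3232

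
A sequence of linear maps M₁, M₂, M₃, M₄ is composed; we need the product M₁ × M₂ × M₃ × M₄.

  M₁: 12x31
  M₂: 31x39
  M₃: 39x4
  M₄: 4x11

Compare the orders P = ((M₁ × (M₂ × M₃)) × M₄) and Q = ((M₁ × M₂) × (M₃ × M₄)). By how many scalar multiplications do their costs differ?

14520

Order P = ((M₁ × (M₂ × M₃)) × M₄): (M₂ × M₃): 31×39 by 39×4 → 31×4, cost 31·39·4 = 4836; (M₁ × (M₂ × M₃)): 12×31 by 31×4 → 12×4, cost 12·31·4 = 1488; cumulative 6324; ((M₁ × (M₂ × M₃)) × M₄): 12×4 by 4×11 → 12×11, cost 12·4·11 = 528; cumulative 6852. Total 6852.
Order Q = ((M₁ × M₂) × (M₃ × M₄)): (M₁ × M₂): 12×31 by 31×39 → 12×39, cost 12·31·39 = 14508; (M₃ × M₄): 39×4 by 4×11 → 39×11, cost 39·4·11 = 1716; ((M₁ × M₂) × (M₃ × M₄)): 12×39 by 39×11 → 12×11, cost 12·39·11 = 5148; cumulative 21372. Total 21372.
Difference: |6852 − 21372| = 14520.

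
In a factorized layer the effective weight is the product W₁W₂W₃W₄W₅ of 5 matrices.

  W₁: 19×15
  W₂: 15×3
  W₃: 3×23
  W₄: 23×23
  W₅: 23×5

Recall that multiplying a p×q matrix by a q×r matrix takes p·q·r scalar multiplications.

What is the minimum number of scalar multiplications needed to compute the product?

Adjacent pairs: W₁W₂ = 19·15·3 = 855; W₂W₃ = 15·3·23 = 1035; W₃W₄ = 3·23·23 = 1587; W₄W₅ = 23·23·5 = 2645.
Length 3: W₁..W₃: k=1: 0+1035+19·15·23=7590; k=2: 855+0+19·3·23=2166 → min 2166 | W₂..W₄: k=2: 0+1587+15·3·23=2622; k=3: 1035+0+15·23·23=8970 → min 2622 | W₃..W₅: k=3: 0+2645+3·23·5=2990; k=4: 1587+0+3·23·5=1932 → min 1932.
Length 4: W₁..W₄: k=1: 0+2622+19·15·23=9177; k=2: 855+1587+19·3·23=3753; k=3: 2166+0+19·23·23=12217 → min 3753 | W₂..W₅: k=2: 0+1932+15·3·5=2157; k=3: 1035+2645+15·23·5=5405; k=4: 2622+0+15·23·5=4347 → min 2157.
Length 5: W₁..W₅: k=1: 0+2157+19·15·5=3582; k=2: 855+1932+19·3·5=3072; k=3: 2166+2645+19·23·5=6996; k=4: 3753+0+19·23·5=5938 → min 3072.
Optimal order: ((W₁W₂)((W₃W₄)W₅)) with cost 3072.

3072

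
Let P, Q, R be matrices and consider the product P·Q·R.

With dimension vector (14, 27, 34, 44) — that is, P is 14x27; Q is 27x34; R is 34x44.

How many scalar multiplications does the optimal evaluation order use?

33796

Order (P·(Q·R)): (Q·R): 27×34 by 34×44 → 27×44, cost 27·34·44 = 40392; (P·(Q·R)): 14×27 by 27×44 → 14×44, cost 14·27·44 = 16632; cumulative 57024. Total 57024.
Order ((P·Q)·R): (P·Q): 14×27 by 27×34 → 14×34, cost 14·27·34 = 12852; ((P·Q)·R): 14×34 by 34×44 → 14×44, cost 14·34·44 = 20944; cumulative 33796. Total 33796.
Minimum: 33796.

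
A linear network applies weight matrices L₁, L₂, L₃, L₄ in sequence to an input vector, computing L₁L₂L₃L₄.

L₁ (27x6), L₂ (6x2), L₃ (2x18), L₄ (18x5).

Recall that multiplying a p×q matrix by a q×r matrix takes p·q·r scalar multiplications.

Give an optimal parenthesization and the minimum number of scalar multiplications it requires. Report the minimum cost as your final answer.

Adjacent pairs: L₁L₂ = 27·6·2 = 324; L₂L₃ = 6·2·18 = 216; L₃L₄ = 2·18·5 = 180.
Length 3: L₁..L₃: k=1: 0+216+27·6·18=3132; k=2: 324+0+27·2·18=1296 → min 1296 | L₂..L₄: k=2: 0+180+6·2·5=240; k=3: 216+0+6·18·5=756 → min 240.
Length 4: L₁..L₄: k=1: 0+240+27·6·5=1050; k=2: 324+180+27·2·5=774; k=3: 1296+0+27·18·5=3726 → min 774.
Optimal parenthesization: ((L₁L₂)(L₃L₄)) with cost 774.

774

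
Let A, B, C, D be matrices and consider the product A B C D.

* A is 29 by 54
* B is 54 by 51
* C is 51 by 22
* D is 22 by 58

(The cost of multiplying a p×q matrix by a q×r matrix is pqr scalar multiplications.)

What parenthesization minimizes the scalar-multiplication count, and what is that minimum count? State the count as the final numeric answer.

Adjacent pairs: AB = 29·54·51 = 79866; BC = 54·51·22 = 60588; CD = 51·22·58 = 65076.
Length 3: A..C: k=1: 0+60588+29·54·22=95040; k=2: 79866+0+29·51·22=112404 → min 95040 | B..D: k=2: 0+65076+54·51·58=224808; k=3: 60588+0+54·22·58=129492 → min 129492.
Length 4: A..D: k=1: 0+129492+29·54·58=220320; k=2: 79866+65076+29·51·58=230724; k=3: 95040+0+29·22·58=132044 → min 132044.
Optimal parenthesization: ((A (B C)) D) with cost 132044.

132044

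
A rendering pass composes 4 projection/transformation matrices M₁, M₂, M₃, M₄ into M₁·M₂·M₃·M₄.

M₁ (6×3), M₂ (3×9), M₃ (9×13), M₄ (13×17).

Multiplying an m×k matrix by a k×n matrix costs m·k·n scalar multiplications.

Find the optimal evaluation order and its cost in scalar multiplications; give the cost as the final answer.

Adjacent pairs: M₁M₂ = 6·3·9 = 162; M₂M₃ = 3·9·13 = 351; M₃M₄ = 9·13·17 = 1989.
Length 3: M₁..M₃: k=1: 0+351+6·3·13=585; k=2: 162+0+6·9·13=864 → min 585 | M₂..M₄: k=2: 0+1989+3·9·17=2448; k=3: 351+0+3·13·17=1014 → min 1014.
Length 4: M₁..M₄: k=1: 0+1014+6·3·17=1320; k=2: 162+1989+6·9·17=3069; k=3: 585+0+6·13·17=1911 → min 1320.
Optimal parenthesization: (M₁·((M₂·M₃)·M₄)) with cost 1320.

1320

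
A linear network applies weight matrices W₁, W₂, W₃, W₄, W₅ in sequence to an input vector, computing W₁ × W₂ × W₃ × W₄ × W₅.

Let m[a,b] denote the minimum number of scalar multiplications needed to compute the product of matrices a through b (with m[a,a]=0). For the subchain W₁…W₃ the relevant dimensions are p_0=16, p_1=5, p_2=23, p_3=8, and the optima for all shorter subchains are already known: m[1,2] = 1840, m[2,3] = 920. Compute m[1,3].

1560

m[1,3] = min over k∈[1,2] of m[1,k]+m[k+1,3]+p_{0}·p_k·p_{3}.
k=1: 0 + 920 + 16·5·8 = 1560; k=2: 1840 + 0 + 16·23·8 = 4784.
Minimum: 1560 at k=1.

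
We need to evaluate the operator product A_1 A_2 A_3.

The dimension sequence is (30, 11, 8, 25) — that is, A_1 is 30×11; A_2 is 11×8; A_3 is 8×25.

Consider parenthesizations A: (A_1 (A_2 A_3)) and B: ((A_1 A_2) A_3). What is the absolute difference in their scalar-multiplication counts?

1810

Order A = (A_1 (A_2 A_3)): (A_2 A_3): 11×8 by 8×25 → 11×25, cost 11·8·25 = 2200; (A_1 (A_2 A_3)): 30×11 by 11×25 → 30×25, cost 30·11·25 = 8250; cumulative 10450. Total 10450.
Order B = ((A_1 A_2) A_3): (A_1 A_2): 30×11 by 11×8 → 30×8, cost 30·11·8 = 2640; ((A_1 A_2) A_3): 30×8 by 8×25 → 30×25, cost 30·8·25 = 6000; cumulative 8640. Total 8640.
Difference: |10450 − 8640| = 1810.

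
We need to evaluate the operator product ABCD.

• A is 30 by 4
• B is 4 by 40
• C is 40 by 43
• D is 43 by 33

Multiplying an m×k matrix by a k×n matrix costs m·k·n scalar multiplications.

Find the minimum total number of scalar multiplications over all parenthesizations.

Adjacent pairs: AB = 30·4·40 = 4800; BC = 4·40·43 = 6880; CD = 40·43·33 = 56760.
Length 3: A..C: k=1: 0+6880+30·4·43=12040; k=2: 4800+0+30·40·43=56400 → min 12040 | B..D: k=2: 0+56760+4·40·33=62040; k=3: 6880+0+4·43·33=12556 → min 12556.
Length 4: A..D: k=1: 0+12556+30·4·33=16516; k=2: 4800+56760+30·40·33=101160; k=3: 12040+0+30·43·33=54610 → min 16516.
Optimal order: (A((BC)D)) with cost 16516.

16516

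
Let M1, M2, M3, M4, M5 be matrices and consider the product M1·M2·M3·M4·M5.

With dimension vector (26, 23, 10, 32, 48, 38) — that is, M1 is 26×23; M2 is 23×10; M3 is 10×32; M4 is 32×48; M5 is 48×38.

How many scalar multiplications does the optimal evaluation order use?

Adjacent pairs: M1M2 = 26·23·10 = 5980; M2M3 = 23·10·32 = 7360; M3M4 = 10·32·48 = 15360; M4M5 = 32·48·38 = 58368.
Length 3: M1..M3: k=1: 0+7360+26·23·32=26496; k=2: 5980+0+26·10·32=14300 → min 14300 | M2..M4: k=2: 0+15360+23·10·48=26400; k=3: 7360+0+23·32·48=42688 → min 26400 | M3..M5: k=3: 0+58368+10·32·38=70528; k=4: 15360+0+10·48·38=33600 → min 33600.
Length 4: M1..M4: k=1: 0+26400+26·23·48=55104; k=2: 5980+15360+26·10·48=33820; k=3: 14300+0+26·32·48=54236 → min 33820 | M2..M5: k=2: 0+33600+23·10·38=42340; k=3: 7360+58368+23·32·38=93696; k=4: 26400+0+23·48·38=68352 → min 42340.
Length 5: M1..M5: k=1: 0+42340+26·23·38=65064; k=2: 5980+33600+26·10·38=49460; k=3: 14300+58368+26·32·38=104284; k=4: 33820+0+26·48·38=81244 → min 49460.
Optimal order: ((M1·M2)·((M3·M4)·M5)) with cost 49460.

49460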